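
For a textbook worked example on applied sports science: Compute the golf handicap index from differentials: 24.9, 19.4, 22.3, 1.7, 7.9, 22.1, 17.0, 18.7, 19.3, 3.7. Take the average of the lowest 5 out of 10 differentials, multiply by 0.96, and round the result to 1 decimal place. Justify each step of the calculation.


All differentials: 24.9, 19.4, 22.3, 1.7, 7.9, 22.1, 17.0, 18.7, 19.3, 3.7
Sorted: 1.7, 3.7, 7.9, 17.0, 18.7, 19.3, 19.4, 22.1, 22.3, 24.9
Best 5: 1.7, 3.7, 7.9, 17.0, 18.7
Average of best = 49 / 5 = 9.8
Raw index = 9.8 * 0.96 = 9.408
Handicap index = round(9.408, 1) = 9.4

9.4


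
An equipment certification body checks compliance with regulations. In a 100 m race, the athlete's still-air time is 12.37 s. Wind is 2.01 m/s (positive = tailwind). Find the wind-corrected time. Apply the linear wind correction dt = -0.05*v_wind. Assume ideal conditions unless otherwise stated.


dt = -0.05 * v_wind = -0.05 * 2.01 = -0.1005 s
t_corrected = t_still + dt = 12.37 + (-0.1005)
t_corrected = 12.2695 s

12.2695 s


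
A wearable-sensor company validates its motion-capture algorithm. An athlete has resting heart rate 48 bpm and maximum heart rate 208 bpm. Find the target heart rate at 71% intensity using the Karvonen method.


Target = HRrest + pct*(HRmax - HRrest)
Heart rate reserve = HRmax - HRrest = 208 - 48 = 160 bpm
Fraction = 71% = 0.71
Target = 48 + 0.71 * 160
Target = 48 + 113.6 = 161.6 bpm

161.6 bpm


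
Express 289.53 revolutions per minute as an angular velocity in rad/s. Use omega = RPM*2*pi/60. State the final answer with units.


omega = RPM * 2 * pi / 60
omega = 289.53 * 2 * 3.14159 / 60
omega = 1819.1706 / 60 = 30.3195 rad/s

30.3195 rad/s


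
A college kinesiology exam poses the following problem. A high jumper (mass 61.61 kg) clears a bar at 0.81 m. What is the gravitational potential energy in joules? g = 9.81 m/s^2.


PE = m * g * h
PE = 61.61 * 9.81 * 0.81
PE = 604.3941 * 0.81 = 489.5592 J

489.5592 J


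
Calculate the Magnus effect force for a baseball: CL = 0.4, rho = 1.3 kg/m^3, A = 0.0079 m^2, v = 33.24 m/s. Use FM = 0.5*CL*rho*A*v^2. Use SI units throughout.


FM = 0.5 * CL * rho * A * v^2
FM = 0.5 * 0.4 * 1.3 * 0.0079 * 33.24^2
v^2 = 1104.8976
FM = 0.5 * 0.4 * 1.3 * 0.0079 * 1104.8976 = 2.2695 N

2.2695 N


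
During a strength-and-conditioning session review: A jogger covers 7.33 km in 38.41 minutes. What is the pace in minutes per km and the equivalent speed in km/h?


Pace = time / distance = 38.41 min / 7.33 km = 5.2401 min/km
Speed = distance / time_in_hours = 7.33 / 0.6402 hr
Speed = 11.4501 km/h

5.2401 min/km, 11.4501 km/h


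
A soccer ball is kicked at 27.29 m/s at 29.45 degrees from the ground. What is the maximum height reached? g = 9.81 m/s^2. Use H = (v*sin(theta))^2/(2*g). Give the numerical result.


H = (v*sin(theta))^2 / (2*g)
vy = v*sin(theta) = 27.29 * sin(29.45 deg) = 13.4175 m/s
H = vy^2 / (2*g) = 180.0295 / (2*9.81)
H = 180.0295 / 19.62 = 9.1758 m

9.1758 m


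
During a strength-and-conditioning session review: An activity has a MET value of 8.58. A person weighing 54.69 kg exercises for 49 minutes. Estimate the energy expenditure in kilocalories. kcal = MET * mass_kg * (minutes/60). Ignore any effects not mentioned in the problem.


kcal = MET * mass * time_hr
Convert time: 49 min = 0.8167 hr
kcal = 8.58 * 54.69 * 0.8167
kcal = 383.2128 kcal

383.2128 kcal


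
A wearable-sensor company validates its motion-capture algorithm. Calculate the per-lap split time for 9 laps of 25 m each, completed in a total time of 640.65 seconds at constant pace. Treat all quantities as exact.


Split time = total_time / n_laps = 640.65 / 9
Split time = 71.1833 s per lap

71.1833 s


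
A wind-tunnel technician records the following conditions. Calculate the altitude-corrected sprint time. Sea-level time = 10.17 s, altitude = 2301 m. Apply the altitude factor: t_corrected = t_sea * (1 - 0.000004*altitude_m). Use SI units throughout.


Correction factor = 1 - 0.000004 * 2301 = 0.990796
t_corrected = t_sea * factor = 10.17 * 0.990796
t_corrected = 10.0764 s

10.0764 s


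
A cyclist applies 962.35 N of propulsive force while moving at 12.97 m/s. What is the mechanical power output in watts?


P = F * v
P = 962.35 * 12.97
P = 12481.6795 W

12481.6795 W


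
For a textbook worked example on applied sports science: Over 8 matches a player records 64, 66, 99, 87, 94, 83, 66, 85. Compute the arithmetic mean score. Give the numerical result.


Average = sum / n
Sum = 644
Average = 644 / 8 = 80.5

80.5


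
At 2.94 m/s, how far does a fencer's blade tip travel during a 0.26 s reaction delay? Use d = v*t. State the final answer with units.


d = v * t
d = 2.94 * 0.26
d = 0.7644 m

0.7644 m


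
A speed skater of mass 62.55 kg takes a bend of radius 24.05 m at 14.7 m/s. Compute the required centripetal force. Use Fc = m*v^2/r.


Fc = m * v^2 / r
v^2 = 14.7^2 = 216.09
Fc = 62.55 * 216.09 / 24.05
Fc = 13516.4295 / 24.05 = 562.0137 N

562.0137 N


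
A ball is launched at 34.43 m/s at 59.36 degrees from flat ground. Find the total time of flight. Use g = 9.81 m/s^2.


T = 2*v*sin(theta)/g
sin(theta) = sin(59.36 deg) = 0.8604
T = 2*34.43*0.8604 / 9.81
T = 59.2462 / 9.81 = 6.0394 s

6.0394 s


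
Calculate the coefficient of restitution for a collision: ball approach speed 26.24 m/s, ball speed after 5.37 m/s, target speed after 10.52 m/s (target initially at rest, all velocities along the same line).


e = (v2_after - v1_after) / (v1_before - v2_before)
Numerator = 10.52 - 5.37 = 5.15
Denominator = 26.24 - 0 = 26.24
e = 5.15 / 26.24 = 0.1963

0.1963


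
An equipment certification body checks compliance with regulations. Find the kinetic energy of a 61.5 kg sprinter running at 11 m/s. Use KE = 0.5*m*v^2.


KE = 0.5 * m * v^2
KE = 0.5 * 61.5 * 11^2
KE = 0.5 * 61.5 * 121 = 3720.75 J

3720.75 J


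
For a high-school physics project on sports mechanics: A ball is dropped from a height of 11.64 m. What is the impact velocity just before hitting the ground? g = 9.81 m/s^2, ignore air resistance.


v = sqrt(2 * g * h)
v = sqrt(2 * 9.81 * 11.64)
v = sqrt(228.3768) = 15.1121 m/s

15.1121 m/s


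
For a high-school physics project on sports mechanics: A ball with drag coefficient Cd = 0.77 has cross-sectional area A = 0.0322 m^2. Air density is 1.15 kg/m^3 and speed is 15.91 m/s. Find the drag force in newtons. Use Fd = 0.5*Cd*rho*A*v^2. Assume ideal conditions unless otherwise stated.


Fd = 0.5 * Cd * rho * A * v^2
Fd = 0.5 * 0.77 * 1.15 * 0.0322 * 15.91^2
v^2 = 253.1281
Fd = 0.5 * 0.77 * 1.15 * 0.0322 * 253.1281 = 3.6087 N

3.6087 N


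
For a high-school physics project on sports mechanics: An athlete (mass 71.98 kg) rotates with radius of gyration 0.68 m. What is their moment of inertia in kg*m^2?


I = m * k^2
I = 71.98 * 0.68^2
I = 71.98 * 0.4624 = 33.2836 kg*m^2

33.2836 kg*m^2


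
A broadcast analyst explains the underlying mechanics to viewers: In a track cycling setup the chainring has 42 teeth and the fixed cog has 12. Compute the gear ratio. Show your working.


GR = front_teeth / rear_teeth
GR = 42 / 12
GR = 3.5

3.5


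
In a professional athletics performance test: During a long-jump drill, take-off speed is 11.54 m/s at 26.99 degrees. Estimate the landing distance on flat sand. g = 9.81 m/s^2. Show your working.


R = v^2 * sin(2*theta) / g
Convert angle to radians: theta = 26.99 deg = 0.4711 rad
sin(2*theta) = sin(0.9421) = 0.8088
R = 11.54^2 * 0.8088 / 9.81
R = 133.1716 * 0.8088 / 9.81 = 10.9797 m

10.9797 m


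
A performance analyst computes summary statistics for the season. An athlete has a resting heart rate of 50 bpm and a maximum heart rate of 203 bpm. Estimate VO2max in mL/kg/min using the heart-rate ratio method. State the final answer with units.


VO2max = 15.3 * HRmax / HRrest
VO2max = 15.3 * 203 / 50
VO2max = 3105.9 / 50 = 62.118 mL/kg/min

62.118 mL/kg/min


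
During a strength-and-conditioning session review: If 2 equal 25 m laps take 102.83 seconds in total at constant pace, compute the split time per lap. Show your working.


Split time = total_time / n_laps = 102.83 / 2
Split time = 51.415 s per lap

51.415 s


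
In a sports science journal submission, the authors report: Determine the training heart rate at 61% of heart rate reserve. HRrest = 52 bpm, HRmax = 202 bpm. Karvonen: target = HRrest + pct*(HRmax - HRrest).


Target = HRrest + pct*(HRmax - HRrest)
Heart rate reserve = HRmax - HRrest = 202 - 52 = 150 bpm
Fraction = 61% = 0.61
Target = 52 + 0.61 * 150
Target = 52 + 91.5 = 143.5 bpm

143.5 bpm


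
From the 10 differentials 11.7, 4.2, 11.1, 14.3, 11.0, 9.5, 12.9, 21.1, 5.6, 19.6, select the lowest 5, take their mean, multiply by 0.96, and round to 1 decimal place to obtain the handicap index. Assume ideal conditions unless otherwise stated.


All differentials: 11.7, 4.2, 11.1, 14.3, 11.0, 9.5, 12.9, 21.1, 5.6, 19.6
Sorted: 4.2, 5.6, 9.5, 11.0, 11.1, 11.7, 12.9, 14.3, 19.6, 21.1
Best 5: 4.2, 5.6, 9.5, 11.0, 11.1
Average of best = 41.4 / 5 = 8.28
Raw index = 8.28 * 0.96 = 7.9488
Handicap index = round(7.9488, 1) = 7.9

7.9


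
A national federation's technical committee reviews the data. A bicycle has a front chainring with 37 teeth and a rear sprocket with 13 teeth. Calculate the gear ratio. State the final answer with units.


GR = front_teeth / rear_teeth
GR = 37 / 13
GR = 2.8462

2.8462


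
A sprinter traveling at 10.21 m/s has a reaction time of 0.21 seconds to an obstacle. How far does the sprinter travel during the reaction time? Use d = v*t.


d = v * t
d = 10.21 * 0.21
d = 2.1441 m

2.1441 m


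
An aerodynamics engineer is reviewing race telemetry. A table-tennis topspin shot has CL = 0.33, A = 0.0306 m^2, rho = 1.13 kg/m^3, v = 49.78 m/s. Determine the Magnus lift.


FM = 0.5 * CL * rho * A * v^2
FM = 0.5 * 0.33 * 1.13 * 0.0306 * 49.78^2
v^2 = 2478.0484
FM = 0.5 * 0.33 * 1.13 * 0.0306 * 2478.0484 = 14.1382 N

14.1382 N


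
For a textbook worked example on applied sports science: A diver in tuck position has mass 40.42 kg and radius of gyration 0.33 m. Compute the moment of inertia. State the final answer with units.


I = m * k^2
I = 40.42 * 0.33^2
I = 40.42 * 0.1089 = 4.4017 kg*m^2

4.4017 kg*m^2


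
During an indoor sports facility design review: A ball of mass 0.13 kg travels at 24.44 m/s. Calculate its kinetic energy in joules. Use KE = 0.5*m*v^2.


KE = 0.5 * m * v^2
KE = 0.5 * 0.13 * 24.44^2
KE = 0.5 * 0.13 * 597.3136 = 38.8254 J

38.8254 J


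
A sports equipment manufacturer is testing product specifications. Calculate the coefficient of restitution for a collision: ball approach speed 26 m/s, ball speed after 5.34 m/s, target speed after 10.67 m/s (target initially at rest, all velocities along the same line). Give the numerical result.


e = (v2_after - v1_after) / (v1_before - v2_before)
Numerator = 10.67 - 5.34 = 5.33
Denominator = 26 - 0 = 26
e = 5.33 / 26 = 0.205

0.205


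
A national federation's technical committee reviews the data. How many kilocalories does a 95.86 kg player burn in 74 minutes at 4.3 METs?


kcal = MET * mass * time_hr
Convert time: 74 min = 1.2333 hr
kcal = 4.3 * 95.86 * 1.2333
kcal = 508.3775 kcal

508.3775 kcal


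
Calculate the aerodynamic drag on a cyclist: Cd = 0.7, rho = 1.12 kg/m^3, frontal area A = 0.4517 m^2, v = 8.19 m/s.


Fd = 0.5 * Cd * rho * A * v^2
Fd = 0.5 * 0.7 * 1.12 * 0.4517 * 8.19^2
v^2 = 67.0761
Fd = 0.5 * 0.7 * 1.12 * 0.4517 * 67.0761 = 11.8769 N

11.8769 N


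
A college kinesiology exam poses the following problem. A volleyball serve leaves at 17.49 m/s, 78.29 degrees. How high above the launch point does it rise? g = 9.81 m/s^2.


H = (v*sin(theta))^2 / (2*g)
vy = v*sin(theta) = 17.49 * sin(78.29 deg) = 17.126 m/s
H = vy^2 / (2*g) = 293.2995 / (2*9.81)
H = 293.2995 / 19.62 = 14.949 m

14.949 m


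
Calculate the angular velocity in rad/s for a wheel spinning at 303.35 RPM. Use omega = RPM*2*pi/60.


omega = RPM * 2 * pi / 60
omega = 303.35 * 2 * 3.14159 / 60
omega = 1906.0043 / 60 = 31.7667 rad/s

31.7667 rad/s


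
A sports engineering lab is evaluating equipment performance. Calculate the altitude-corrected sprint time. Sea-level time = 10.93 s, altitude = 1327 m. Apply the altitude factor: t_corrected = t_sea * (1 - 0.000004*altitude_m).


Correction factor = 1 - 0.000004 * 1327 = 0.994692
t_corrected = t_sea * factor = 10.93 * 0.994692
t_corrected = 10.872 s

10.872 s


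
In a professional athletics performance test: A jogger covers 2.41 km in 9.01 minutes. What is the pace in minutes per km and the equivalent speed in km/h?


Pace = time / distance = 9.01 min / 2.41 km = 3.7386 min/km
Speed = distance / time_in_hours = 2.41 / 0.1502 hr
Speed = 16.0488 km/h

3.7386 min/km, 16.0488 km/h


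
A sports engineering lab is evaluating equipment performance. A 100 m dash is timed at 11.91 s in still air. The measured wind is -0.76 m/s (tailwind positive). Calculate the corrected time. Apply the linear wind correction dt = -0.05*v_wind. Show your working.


dt = -0.05 * v_wind = -0.05 * -0.76 = 0.038 s
t_corrected = t_still + dt = 11.91 + (0.038)
t_corrected = 11.948 s

11.948 s


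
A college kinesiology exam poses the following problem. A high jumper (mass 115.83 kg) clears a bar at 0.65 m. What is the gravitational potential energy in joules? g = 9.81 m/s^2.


PE = m * g * h
PE = 115.83 * 9.81 * 0.65
PE = 1136.2923 * 0.65 = 738.59 J

738.59 J


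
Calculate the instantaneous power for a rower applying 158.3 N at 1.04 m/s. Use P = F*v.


P = F * v
P = 158.3 * 1.04
P = 164.632 W

164.632 W


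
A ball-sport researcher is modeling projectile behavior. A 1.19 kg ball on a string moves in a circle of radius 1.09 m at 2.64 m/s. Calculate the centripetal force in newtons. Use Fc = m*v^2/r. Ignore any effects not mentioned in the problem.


Fc = m * v^2 / r
v^2 = 2.64^2 = 6.9696
Fc = 1.19 * 6.9696 / 1.09
Fc = 8.2938 / 1.09 = 7.609 N

7.609 N


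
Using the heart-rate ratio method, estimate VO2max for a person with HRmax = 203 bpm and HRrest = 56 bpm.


VO2max = 15.3 * HRmax / HRrest
VO2max = 15.3 * 203 / 56
VO2max = 3105.9 / 56 = 55.4625 mL/kg/min

55.4625 mL/kg/min


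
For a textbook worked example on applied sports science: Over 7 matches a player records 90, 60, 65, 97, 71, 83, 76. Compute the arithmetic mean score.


Average = sum / n
Sum = 542
Average = 542 / 7 = 77.4286

77.4286


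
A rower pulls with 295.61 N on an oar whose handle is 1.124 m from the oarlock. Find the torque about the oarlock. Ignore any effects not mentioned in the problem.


tau = F * d
tau = 295.61 * 1.124
tau = 332.2656 N*m

332.2656 N*m


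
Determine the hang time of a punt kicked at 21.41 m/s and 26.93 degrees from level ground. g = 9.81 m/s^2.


T = 2*v*sin(theta)/g
sin(theta) = sin(26.93 deg) = 0.4529
T = 2*21.41*0.4529 / 9.81
T = 19.3932 / 9.81 = 1.9769 s

1.9769 s


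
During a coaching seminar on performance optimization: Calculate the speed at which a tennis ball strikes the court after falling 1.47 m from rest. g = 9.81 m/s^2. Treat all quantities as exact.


v = sqrt(2 * g * h)
v = sqrt(2 * 9.81 * 1.47)
v = sqrt(28.8414) = 5.3704 m/s

5.3704 m/s


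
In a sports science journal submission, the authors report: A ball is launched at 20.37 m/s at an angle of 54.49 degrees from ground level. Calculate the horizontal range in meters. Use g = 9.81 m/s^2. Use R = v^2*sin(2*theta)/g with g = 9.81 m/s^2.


R = v^2 * sin(2*theta) / g
Convert angle to radians: theta = 54.49 deg = 0.951 rad
sin(2*theta) = sin(1.9021) = 0.9456
R = 20.37^2 * 0.9456 / 9.81
R = 414.9369 * 0.9456 / 9.81 = 39.9977 m

39.9977 m


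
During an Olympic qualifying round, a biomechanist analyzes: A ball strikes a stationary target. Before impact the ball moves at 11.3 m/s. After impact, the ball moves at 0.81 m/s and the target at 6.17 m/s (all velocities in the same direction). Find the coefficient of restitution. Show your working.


e = (v2_after - v1_after) / (v1_before - v2_before)
Numerator = 6.17 - 0.81 = 5.36
Denominator = 11.3 - 0 = 11.3
e = 5.36 / 11.3 = 0.4743

0.4743


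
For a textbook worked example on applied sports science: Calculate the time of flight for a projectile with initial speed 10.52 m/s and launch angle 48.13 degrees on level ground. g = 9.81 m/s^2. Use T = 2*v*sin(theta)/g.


T = 2*v*sin(theta)/g
sin(theta) = sin(48.13 deg) = 0.7447
T = 2*10.52*0.7447 / 9.81
T = 15.6677 / 9.81 = 1.5971 s

1.5971 s


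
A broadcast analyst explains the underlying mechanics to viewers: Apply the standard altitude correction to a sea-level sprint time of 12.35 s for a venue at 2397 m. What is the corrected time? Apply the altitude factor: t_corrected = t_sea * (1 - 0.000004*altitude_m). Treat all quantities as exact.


Correction factor = 1 - 0.000004 * 2397 = 0.990412
t_corrected = t_sea * factor = 12.35 * 0.990412
t_corrected = 12.2316 s

12.2316 s


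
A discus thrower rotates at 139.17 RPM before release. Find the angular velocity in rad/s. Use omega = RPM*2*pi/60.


omega = RPM * 2 * pi / 60
omega = 139.17 * 2 * 3.14159 / 60
omega = 874.4309 / 60 = 14.5738 rad/s

14.5738 rad/s


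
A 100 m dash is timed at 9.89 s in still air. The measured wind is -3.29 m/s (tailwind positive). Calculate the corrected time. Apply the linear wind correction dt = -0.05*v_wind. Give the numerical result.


dt = -0.05 * v_wind = -0.05 * -3.29 = 0.1645 s
t_corrected = t_still + dt = 9.89 + (0.1645)
t_corrected = 10.0545 s

10.0545 s


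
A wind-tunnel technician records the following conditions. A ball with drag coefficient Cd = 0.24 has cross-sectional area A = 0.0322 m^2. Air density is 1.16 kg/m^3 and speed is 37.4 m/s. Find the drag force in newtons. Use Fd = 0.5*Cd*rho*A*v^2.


Fd = 0.5 * Cd * rho * A * v^2
Fd = 0.5 * 0.24 * 1.16 * 0.0322 * 37.4^2
v^2 = 1398.76
Fd = 0.5 * 0.24 * 1.16 * 0.0322 * 1398.76 = 6.2696 N

6.2696 N


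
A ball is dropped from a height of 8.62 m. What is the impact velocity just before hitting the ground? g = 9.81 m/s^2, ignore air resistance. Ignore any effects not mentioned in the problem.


v = sqrt(2 * g * h)
v = sqrt(2 * 9.81 * 8.62)
v = sqrt(169.1244) = 13.0048 m/s

13.0048 m/s


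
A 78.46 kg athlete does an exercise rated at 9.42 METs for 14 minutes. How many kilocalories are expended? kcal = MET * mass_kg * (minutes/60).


kcal = MET * mass * time_hr
Convert time: 14 min = 0.2333 hr
kcal = 9.42 * 78.46 * 0.2333
kcal = 172.4551 kcal

172.4551 kcal


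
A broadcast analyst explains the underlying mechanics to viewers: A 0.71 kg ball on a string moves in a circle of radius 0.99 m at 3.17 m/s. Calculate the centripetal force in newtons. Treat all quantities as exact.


Fc = m * v^2 / r
v^2 = 3.17^2 = 10.0489
Fc = 0.71 * 10.0489 / 0.99
Fc = 7.1347 / 0.99 = 7.2068 N

7.2068 N


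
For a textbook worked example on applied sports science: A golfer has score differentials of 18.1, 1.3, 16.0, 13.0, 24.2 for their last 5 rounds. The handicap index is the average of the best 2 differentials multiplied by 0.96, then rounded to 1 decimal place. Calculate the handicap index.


All differentials: 18.1, 1.3, 16.0, 13.0, 24.2
Sorted: 1.3, 13.0, 16.0, 18.1, 24.2
Best 2: 1.3, 13.0
Average of best = 14.3 / 2 = 7.15
Raw index = 7.15 * 0.96 = 6.864
Handicap index = round(6.864, 1) = 6.9

6.9


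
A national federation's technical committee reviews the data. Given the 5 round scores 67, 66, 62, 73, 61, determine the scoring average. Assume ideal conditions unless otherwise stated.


Average = sum / n
Sum = 329
Average = 329 / 5 = 65.8

65.8


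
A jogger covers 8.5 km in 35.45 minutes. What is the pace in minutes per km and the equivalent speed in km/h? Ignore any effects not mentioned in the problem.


Pace = time / distance = 35.45 min / 8.5 km = 4.1706 min/km
Speed = distance / time_in_hours = 8.5 / 0.5908 hr
Speed = 14.3865 km/h

4.1706 min/km, 14.3865 km/h


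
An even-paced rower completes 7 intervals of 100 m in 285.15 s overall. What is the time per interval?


Split time = total_time / n_laps = 285.15 / 7
Split time = 40.7357 s per lap

40.7357 s


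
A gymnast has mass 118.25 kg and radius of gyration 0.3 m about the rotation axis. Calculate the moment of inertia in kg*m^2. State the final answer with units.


I = m * k^2
I = 118.25 * 0.3^2
I = 118.25 * 0.09 = 10.6425 kg*m^2

10.6425 kg*m^2


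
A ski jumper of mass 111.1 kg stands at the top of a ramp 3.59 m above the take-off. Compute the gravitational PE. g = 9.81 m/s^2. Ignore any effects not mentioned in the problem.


PE = m * g * h
PE = 111.1 * 9.81 * 3.59
PE = 1089.891 * 3.59 = 3912.7087 J

3912.7087 J


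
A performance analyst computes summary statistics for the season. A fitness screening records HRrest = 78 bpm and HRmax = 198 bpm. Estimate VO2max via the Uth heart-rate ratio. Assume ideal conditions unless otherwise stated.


VO2max = 15.3 * HRmax / HRrest
VO2max = 15.3 * 198 / 78
VO2max = 3029.4 / 78 = 38.8385 mL/kg/min

38.8385 mL/kg/min


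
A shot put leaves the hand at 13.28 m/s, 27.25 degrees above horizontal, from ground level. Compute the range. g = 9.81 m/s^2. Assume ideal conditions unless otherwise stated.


R = v^2 * sin(2*theta) / g
Convert angle to radians: theta = 27.25 deg = 0.4756 rad
sin(2*theta) = sin(0.9512) = 0.8141
R = 13.28^2 * 0.8141 / 9.81
R = 176.3584 * 0.8141 / 9.81 = 14.6357 m

14.6357 m


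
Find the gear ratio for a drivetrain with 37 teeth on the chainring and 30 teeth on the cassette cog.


GR = front_teeth / rear_teeth
GR = 37 / 30
GR = 1.2333

1.2333


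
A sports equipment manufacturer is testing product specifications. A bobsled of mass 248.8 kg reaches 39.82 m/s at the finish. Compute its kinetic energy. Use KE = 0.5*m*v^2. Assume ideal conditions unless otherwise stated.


KE = 0.5 * m * v^2
KE = 0.5 * 248.8 * 39.82^2
KE = 0.5 * 248.8 * 1585.6324 = 197252.6706 J

197252.6706 J


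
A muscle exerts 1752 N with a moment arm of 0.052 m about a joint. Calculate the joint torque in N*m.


tau = F * d
tau = 1752 * 0.052
tau = 91.104 N*m

91.104 N*m


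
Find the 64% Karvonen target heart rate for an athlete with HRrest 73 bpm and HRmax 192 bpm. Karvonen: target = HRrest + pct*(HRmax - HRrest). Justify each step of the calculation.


Target = HRrest + pct*(HRmax - HRrest)
Heart rate reserve = HRmax - HRrest = 192 - 73 = 119 bpm
Fraction = 64% = 0.64
Target = 73 + 0.64 * 119
Target = 73 + 76.16 = 149.16 bpm

149.16 bpm


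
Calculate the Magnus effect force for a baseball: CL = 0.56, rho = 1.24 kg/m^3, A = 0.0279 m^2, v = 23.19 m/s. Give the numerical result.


FM = 0.5 * CL * rho * A * v^2
FM = 0.5 * 0.56 * 1.24 * 0.0279 * 23.19^2
v^2 = 537.7761
FM = 0.5 * 0.56 * 1.24 * 0.0279 * 537.7761 = 5.2094 N

5.2094 N


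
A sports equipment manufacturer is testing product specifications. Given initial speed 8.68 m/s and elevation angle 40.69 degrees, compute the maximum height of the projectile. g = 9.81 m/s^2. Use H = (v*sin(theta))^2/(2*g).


H = (v*sin(theta))^2 / (2*g)
vy = v*sin(theta) = 8.68 * sin(40.69 deg) = 5.6591 m/s
H = vy^2 / (2*g) = 32.025 / (2*9.81)
H = 32.025 / 19.62 = 1.6323 m

1.6323 m


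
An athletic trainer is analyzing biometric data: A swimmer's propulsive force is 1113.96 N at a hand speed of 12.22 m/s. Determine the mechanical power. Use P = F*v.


P = F * v
P = 1113.96 * 12.22
P = 13612.5912 W

13612.5912 W


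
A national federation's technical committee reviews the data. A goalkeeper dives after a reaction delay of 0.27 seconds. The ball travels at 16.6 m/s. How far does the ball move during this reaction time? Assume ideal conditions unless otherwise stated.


d = v * t
d = 16.6 * 0.27
d = 4.482 m

4.482 m


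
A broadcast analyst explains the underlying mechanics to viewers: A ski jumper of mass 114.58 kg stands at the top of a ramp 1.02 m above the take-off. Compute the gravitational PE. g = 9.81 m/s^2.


PE = m * g * h
PE = 114.58 * 9.81 * 1.02
PE = 1124.0298 * 1.02 = 1146.5104 J

1146.5104 J


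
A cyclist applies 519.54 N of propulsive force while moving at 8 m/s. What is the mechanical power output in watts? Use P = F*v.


P = F * v
P = 519.54 * 8
P = 4156.32 W

4156.32 W


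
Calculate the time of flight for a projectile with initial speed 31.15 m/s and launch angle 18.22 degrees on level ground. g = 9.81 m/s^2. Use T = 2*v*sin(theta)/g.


T = 2*v*sin(theta)/g
sin(theta) = sin(18.22 deg) = 0.3127
T = 2*31.15*0.3127 / 9.81
T = 19.4791 / 9.81 = 1.9856 s

1.9856 s


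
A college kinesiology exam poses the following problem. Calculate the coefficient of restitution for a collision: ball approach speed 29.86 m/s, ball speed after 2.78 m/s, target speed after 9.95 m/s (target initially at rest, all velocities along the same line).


e = (v2_after - v1_after) / (v1_before - v2_before)
Numerator = 9.95 - 2.78 = 7.17
Denominator = 29.86 - 0 = 29.86
e = 7.17 / 29.86 = 0.2401

0.2401


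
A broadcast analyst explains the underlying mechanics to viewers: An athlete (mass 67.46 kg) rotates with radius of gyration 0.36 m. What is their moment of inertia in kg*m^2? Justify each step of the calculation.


I = m * k^2
I = 67.46 * 0.36^2
I = 67.46 * 0.1296 = 8.7428 kg*m^2

8.7428 kg*m^2


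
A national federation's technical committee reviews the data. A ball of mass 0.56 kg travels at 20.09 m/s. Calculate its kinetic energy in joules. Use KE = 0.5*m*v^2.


KE = 0.5 * m * v^2
KE = 0.5 * 0.56 * 20.09^2
KE = 0.5 * 0.56 * 403.6081 = 113.0103 J

113.0103 J


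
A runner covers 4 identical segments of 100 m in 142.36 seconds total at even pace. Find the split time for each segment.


Split time = total_time / n_laps = 142.36 / 4
Split time = 35.59 s per lap

35.59 s


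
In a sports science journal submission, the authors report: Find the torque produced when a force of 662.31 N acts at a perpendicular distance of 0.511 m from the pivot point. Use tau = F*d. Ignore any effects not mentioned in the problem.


tau = F * d
tau = 662.31 * 0.511
tau = 338.4404 N*m

338.4404 N*m


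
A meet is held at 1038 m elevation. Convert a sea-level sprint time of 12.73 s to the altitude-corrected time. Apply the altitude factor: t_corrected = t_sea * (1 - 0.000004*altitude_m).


Correction factor = 1 - 0.000004 * 1038 = 0.995848
t_corrected = t_sea * factor = 12.73 * 0.995848
t_corrected = 12.6771 s

12.6771 s


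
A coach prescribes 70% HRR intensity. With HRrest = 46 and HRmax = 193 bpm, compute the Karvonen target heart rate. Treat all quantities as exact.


Target = HRrest + pct*(HRmax - HRrest)
Heart rate reserve = HRmax - HRrest = 193 - 46 = 147 bpm
Fraction = 70% = 0.7
Target = 46 + 0.7 * 147
Target = 46 + 102.9 = 148.9 bpm

148.9 bpm


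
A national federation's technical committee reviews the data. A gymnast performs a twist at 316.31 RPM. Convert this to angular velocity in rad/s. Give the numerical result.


omega = RPM * 2 * pi / 60
omega = 316.31 * 2 * 3.14159 / 60
omega = 1987.4343 / 60 = 33.1239 rad/s

33.1239 rad/s


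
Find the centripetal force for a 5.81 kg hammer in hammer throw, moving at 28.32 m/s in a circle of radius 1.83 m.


Fc = m * v^2 / r
v^2 = 28.32^2 = 802.0224
Fc = 5.81 * 802.0224 / 1.83
Fc = 4659.7501 / 1.83 = 2546.3116 N

2546.3116 N


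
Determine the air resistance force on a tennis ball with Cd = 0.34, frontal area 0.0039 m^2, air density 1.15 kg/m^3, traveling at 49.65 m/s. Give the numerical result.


Fd = 0.5 * Cd * rho * A * v^2
Fd = 0.5 * 0.34 * 1.15 * 0.0039 * 49.65^2
v^2 = 2465.1225
Fd = 0.5 * 0.34 * 1.15 * 0.0039 * 2465.1225 = 1.8795 N

1.8795 N


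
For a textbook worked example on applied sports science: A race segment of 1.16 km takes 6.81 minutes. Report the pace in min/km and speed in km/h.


Pace = time / distance = 6.81 min / 1.16 km = 5.8707 min/km
Speed = distance / time_in_hours = 1.16 / 0.1135 hr
Speed = 10.2203 km/h

5.8707 min/km, 10.2203 km/h


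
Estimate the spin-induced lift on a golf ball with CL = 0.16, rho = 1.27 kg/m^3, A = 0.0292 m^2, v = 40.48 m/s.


FM = 0.5 * CL * rho * A * v^2
FM = 0.5 * 0.16 * 1.27 * 0.0292 * 40.48^2
v^2 = 1638.6304
FM = 0.5 * 0.16 * 1.27 * 0.0292 * 1638.6304 = 4.8614 N

4.8614 N


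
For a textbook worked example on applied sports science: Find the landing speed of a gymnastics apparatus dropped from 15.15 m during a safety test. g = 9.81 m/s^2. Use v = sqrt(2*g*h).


v = sqrt(2 * g * h)
v = sqrt(2 * 9.81 * 15.15)
v = sqrt(297.243) = 17.2407 m/s

17.2407 m/s


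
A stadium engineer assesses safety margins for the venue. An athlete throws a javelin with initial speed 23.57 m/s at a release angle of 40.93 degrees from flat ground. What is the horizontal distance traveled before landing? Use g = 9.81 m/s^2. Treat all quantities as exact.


R = v^2 * sin(2*theta) / g
Convert angle to radians: theta = 40.93 deg = 0.7144 rad
sin(2*theta) = sin(1.4287) = 0.9899
R = 23.57^2 * 0.9899 / 9.81
R = 555.5449 * 0.9899 / 9.81 = 56.0599 m

56.0599 m


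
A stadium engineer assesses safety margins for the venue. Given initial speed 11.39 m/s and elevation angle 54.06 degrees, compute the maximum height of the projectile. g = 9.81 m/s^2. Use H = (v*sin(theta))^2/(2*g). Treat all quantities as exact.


H = (v*sin(theta))^2 / (2*g)
vy = v*sin(theta) = 11.39 * sin(54.06 deg) = 9.2217 m/s
H = vy^2 / (2*g) = 85.0399 / (2*9.81)
H = 85.0399 / 19.62 = 4.3343 m

4.3343 m


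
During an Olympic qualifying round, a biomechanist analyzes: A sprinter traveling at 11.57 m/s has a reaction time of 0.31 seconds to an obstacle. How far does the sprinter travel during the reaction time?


d = v * t
d = 11.57 * 0.31
d = 3.5867 m

3.5867 m


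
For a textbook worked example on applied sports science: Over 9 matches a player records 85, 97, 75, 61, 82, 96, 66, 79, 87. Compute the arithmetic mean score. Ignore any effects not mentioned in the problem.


Average = sum / n
Sum = 728
Average = 728 / 9 = 80.8889

80.8889


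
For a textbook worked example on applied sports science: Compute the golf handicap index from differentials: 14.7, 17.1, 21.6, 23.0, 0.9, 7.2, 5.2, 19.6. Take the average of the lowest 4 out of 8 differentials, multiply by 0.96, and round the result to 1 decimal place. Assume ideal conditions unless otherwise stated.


All differentials: 14.7, 17.1, 21.6, 23.0, 0.9, 7.2, 5.2, 19.6
Sorted: 0.9, 5.2, 7.2, 14.7, 17.1, 19.6, 21.6, 23.0
Best 4: 0.9, 5.2, 7.2, 14.7
Average of best = 28 / 4 = 7
Raw index = 7 * 0.96 = 6.72
Handicap index = round(6.72, 1) = 6.7

6.7


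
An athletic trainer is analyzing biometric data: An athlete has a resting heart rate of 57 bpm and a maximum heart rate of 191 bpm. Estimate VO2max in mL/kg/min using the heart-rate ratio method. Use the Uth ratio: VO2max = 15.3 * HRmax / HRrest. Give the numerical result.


VO2max = 15.3 * HRmax / HRrest
VO2max = 15.3 * 191 / 57
VO2max = 2922.3 / 57 = 51.2684 mL/kg/min

51.2684 mL/kg/min


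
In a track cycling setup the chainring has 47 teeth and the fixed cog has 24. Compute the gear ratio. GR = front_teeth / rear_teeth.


GR = front_teeth / rear_teeth
GR = 47 / 24
GR = 1.9583

1.9583


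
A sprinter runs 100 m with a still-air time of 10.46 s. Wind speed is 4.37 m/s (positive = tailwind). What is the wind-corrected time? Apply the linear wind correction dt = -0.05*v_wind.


dt = -0.05 * v_wind = -0.05 * 4.37 = -0.2185 s
t_corrected = t_still + dt = 10.46 + (-0.2185)
t_corrected = 10.2415 s

10.2415 s


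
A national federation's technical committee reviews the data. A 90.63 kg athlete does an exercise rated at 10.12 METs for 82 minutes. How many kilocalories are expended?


kcal = MET * mass * time_hr
Convert time: 82 min = 1.3667 hr
kcal = 10.12 * 90.63 * 1.3667
kcal = 1253.4733 kcal

1253.4733 kcal


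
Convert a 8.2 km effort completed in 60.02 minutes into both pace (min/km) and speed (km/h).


Pace = time / distance = 60.02 min / 8.2 km = 7.3195 min/km
Speed = distance / time_in_hours = 8.2 / 1.0003 hr
Speed = 8.1973 km/h

7.3195 min/km, 8.1973 km/h


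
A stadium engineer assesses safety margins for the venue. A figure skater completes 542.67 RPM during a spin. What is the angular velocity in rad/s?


omega = RPM * 2 * pi / 60
omega = 542.67 * 2 * 3.14159 / 60
omega = 3409.6962 / 60 = 56.8283 rad/s

56.8283 rad/s


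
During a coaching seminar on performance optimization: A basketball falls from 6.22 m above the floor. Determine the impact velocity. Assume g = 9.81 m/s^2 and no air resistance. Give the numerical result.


v = sqrt(2 * g * h)
v = sqrt(2 * 9.81 * 6.22)
v = sqrt(122.0364) = 11.047 m/s

11.047 m/s


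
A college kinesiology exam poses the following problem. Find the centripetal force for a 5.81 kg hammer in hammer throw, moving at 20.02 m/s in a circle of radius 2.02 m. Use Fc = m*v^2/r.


Fc = m * v^2 / r
v^2 = 20.02^2 = 400.8004
Fc = 5.81 * 400.8004 / 2.02
Fc = 2328.6503 / 2.02 = 1152.7972 N

1152.7972 N


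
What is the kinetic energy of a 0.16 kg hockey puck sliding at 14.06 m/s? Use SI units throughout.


KE = 0.5 * m * v^2
KE = 0.5 * 0.16 * 14.06^2
KE = 0.5 * 0.16 * 197.6836 = 15.8147 J

15.8147 J


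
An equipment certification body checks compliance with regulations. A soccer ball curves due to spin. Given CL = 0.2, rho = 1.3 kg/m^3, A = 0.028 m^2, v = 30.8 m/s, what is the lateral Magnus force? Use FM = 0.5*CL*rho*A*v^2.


FM = 0.5 * CL * rho * A * v^2
FM = 0.5 * 0.2 * 1.3 * 0.028 * 30.8^2
v^2 = 948.64
FM = 0.5 * 0.2 * 1.3 * 0.028 * 948.64 = 3.453 N

3.453 N


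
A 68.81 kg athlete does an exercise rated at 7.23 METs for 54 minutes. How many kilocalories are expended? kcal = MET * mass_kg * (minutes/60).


kcal = MET * mass * time_hr
Convert time: 54 min = 0.9 hr
kcal = 7.23 * 68.81 * 0.9
kcal = 447.7467 kcal

447.7467 kcal


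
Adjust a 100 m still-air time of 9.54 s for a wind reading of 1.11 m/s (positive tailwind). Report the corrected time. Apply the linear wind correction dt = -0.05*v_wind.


dt = -0.05 * v_wind = -0.05 * 1.11 = -0.0555 s
t_corrected = t_still + dt = 9.54 + (-0.0555)
t_corrected = 9.4845 s

9.4845 s


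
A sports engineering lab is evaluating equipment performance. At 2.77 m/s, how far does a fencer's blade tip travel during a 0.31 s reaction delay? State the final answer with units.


d = v * t
d = 2.77 * 0.31
d = 0.8587 m

0.8587 m


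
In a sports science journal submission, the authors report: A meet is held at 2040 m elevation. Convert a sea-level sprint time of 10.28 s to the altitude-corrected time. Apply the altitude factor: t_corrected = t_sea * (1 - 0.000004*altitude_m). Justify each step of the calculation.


Correction factor = 1 - 0.000004 * 2040 = 0.99184
t_corrected = t_sea * factor = 10.28 * 0.99184
t_corrected = 10.1961 s

10.1961 s


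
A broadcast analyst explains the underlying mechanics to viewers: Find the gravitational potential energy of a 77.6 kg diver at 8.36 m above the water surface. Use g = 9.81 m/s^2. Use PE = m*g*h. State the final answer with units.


PE = m * g * h
PE = 77.6 * 9.81 * 8.36
PE = 761.256 * 8.36 = 6364.1002 J

6364.1002 J


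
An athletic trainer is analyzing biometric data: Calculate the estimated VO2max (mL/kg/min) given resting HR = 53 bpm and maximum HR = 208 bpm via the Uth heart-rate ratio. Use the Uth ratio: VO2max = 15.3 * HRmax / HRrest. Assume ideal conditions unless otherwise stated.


VO2max = 15.3 * HRmax / HRrest
VO2max = 15.3 * 208 / 53
VO2max = 3182.4 / 53 = 60.0453 mL/kg/min

60.0453 mL/kg/min


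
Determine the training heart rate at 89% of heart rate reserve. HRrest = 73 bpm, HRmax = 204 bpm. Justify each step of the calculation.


Target = HRrest + pct*(HRmax - HRrest)
Heart rate reserve = HRmax - HRrest = 204 - 73 = 131 bpm
Fraction = 89% = 0.89
Target = 73 + 0.89 * 131
Target = 73 + 116.59 = 189.59 bpm

189.59 bpm


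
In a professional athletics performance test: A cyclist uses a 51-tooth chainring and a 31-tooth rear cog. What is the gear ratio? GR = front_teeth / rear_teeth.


GR = front_teeth / rear_teeth
GR = 51 / 31
GR = 1.6452

1.6452


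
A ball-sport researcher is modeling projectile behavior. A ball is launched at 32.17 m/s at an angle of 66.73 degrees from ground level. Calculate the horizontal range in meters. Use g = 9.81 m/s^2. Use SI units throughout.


R = v^2 * sin(2*theta) / g
Convert angle to radians: theta = 66.73 deg = 1.1647 rad
sin(2*theta) = sin(2.3293) = 0.7259
R = 32.17^2 * 0.7259 / 9.81
R = 1034.9089 * 0.7259 / 9.81 = 76.5743 m

76.5743 m


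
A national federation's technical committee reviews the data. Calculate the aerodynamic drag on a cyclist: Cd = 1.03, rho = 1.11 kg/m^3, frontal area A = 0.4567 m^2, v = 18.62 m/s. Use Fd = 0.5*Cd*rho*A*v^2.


Fd = 0.5 * Cd * rho * A * v^2
Fd = 0.5 * 1.03 * 1.11 * 0.4567 * 18.62^2
v^2 = 346.7044
Fd = 0.5 * 1.03 * 1.11 * 0.4567 * 346.7044 = 90.515 N

90.515 N


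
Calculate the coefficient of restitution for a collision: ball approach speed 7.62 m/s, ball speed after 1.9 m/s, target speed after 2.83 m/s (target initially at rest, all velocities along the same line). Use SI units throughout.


e = (v2_after - v1_after) / (v1_before - v2_before)
Numerator = 2.83 - 1.9 = 0.93
Denominator = 7.62 - 0 = 7.62
e = 0.93 / 7.62 = 0.122

0.122


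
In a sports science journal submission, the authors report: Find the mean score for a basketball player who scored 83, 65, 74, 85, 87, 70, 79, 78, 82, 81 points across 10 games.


Average = sum / n
Sum = 784
Average = 784 / 10 = 78.4

78.4


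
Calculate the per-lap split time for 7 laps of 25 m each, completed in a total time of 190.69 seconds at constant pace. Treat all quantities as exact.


Split time = total_time / n_laps = 190.69 / 7
Split time = 27.2414 s per lap

27.2414 s


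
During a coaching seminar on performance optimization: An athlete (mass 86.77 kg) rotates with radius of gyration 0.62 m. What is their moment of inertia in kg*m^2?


I = m * k^2
I = 86.77 * 0.62^2
I = 86.77 * 0.3844 = 33.3544 kg*m^2

33.3544 kg*m^2


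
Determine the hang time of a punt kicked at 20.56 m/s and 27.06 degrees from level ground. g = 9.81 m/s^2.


T = 2*v*sin(theta)/g
sin(theta) = sin(27.06 deg) = 0.4549
T = 2*20.56*0.4549 / 9.81
T = 18.7064 / 9.81 = 1.9069 s

1.9069 s


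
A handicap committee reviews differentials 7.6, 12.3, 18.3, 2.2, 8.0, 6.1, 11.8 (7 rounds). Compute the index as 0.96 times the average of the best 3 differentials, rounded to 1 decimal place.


All differentials: 7.6, 12.3, 18.3, 2.2, 8.0, 6.1, 11.8
Sorted: 2.2, 6.1, 7.6, 8.0, 11.8, 12.3, 18.3
Best 3: 2.2, 6.1, 7.6
Average of best = 15.9 / 3 = 5.3
Raw index = 5.3 * 0.96 = 5.088
Handicap index = round(5.088, 1) = 5.1

5.1


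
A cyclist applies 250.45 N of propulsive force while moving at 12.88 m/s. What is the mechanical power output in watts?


P = F * v
P = 250.45 * 12.88
P = 3225.796 W

3225.796 W


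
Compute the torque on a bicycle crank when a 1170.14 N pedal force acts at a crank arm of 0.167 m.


tau = F * d
tau = 1170.14 * 0.167
tau = 195.4134 N*m

195.4134 N*m


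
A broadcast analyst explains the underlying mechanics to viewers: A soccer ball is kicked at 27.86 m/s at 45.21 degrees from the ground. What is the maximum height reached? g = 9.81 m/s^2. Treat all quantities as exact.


H = (v*sin(theta))^2 / (2*g)
vy = v*sin(theta) = 27.86 * sin(45.21 deg) = 19.7721 m/s
H = vy^2 / (2*g) = 390.9346 / (2*9.81)
H = 390.9346 / 19.62 = 19.9253 m

19.9253 m


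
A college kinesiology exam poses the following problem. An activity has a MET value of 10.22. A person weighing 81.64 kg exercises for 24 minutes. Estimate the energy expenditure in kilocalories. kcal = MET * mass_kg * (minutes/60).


kcal = MET * mass * time_hr
Convert time: 24 min = 0.4 hr
kcal = 10.22 * 81.64 * 0.4
kcal = 333.7443 kcal

333.7443 kcal
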